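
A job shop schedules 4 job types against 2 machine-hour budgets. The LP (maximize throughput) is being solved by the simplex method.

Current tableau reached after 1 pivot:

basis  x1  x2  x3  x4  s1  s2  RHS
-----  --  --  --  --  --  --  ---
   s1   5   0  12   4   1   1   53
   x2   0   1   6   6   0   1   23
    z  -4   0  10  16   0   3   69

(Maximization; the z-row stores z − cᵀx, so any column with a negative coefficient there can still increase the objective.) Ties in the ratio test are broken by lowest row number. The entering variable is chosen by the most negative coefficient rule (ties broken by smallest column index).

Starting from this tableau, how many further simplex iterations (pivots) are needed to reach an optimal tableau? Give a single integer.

pivot: x1 in, s1 out → z = 557/5
No improving column remains; optimal.

1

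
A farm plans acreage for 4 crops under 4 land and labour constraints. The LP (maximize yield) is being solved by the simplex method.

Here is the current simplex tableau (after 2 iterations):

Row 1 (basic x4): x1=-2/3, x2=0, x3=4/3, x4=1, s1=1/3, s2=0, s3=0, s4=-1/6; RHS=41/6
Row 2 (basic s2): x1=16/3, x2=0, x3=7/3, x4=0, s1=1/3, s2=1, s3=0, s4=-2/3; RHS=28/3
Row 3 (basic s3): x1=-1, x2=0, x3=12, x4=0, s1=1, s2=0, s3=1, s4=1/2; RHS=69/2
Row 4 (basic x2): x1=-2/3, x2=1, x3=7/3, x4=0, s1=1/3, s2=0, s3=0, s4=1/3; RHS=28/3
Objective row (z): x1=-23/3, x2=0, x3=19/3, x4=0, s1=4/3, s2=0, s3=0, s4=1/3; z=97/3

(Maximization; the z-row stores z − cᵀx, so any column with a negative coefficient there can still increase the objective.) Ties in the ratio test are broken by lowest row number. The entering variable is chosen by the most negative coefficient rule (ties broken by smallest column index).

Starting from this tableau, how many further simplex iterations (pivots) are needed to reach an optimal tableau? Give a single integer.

pivot: x1 in, s2 out → z = 183/4
pivot: s4 in, x2 out → z = 72
No improving column remains; optimal.

2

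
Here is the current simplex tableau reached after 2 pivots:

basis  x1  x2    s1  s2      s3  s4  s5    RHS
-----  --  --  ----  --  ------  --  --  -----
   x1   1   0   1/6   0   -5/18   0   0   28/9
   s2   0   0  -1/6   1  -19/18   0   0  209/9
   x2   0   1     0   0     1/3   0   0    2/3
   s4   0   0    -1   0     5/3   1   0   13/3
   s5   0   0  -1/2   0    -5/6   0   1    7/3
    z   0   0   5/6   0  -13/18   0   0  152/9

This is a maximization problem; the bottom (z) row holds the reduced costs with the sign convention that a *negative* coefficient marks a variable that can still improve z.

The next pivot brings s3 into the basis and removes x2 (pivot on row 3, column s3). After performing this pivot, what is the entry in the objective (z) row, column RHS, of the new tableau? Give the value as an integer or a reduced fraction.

Pivot element is row 3, column s3: 1/3.
Normalize row 3: new (row 3, RHS) = (2/3)/(1/3) = 2.
z-row ← z-row − (-13/18)·(new row 3): 152/9 − (-13/18)·2 = 55/3.

55/3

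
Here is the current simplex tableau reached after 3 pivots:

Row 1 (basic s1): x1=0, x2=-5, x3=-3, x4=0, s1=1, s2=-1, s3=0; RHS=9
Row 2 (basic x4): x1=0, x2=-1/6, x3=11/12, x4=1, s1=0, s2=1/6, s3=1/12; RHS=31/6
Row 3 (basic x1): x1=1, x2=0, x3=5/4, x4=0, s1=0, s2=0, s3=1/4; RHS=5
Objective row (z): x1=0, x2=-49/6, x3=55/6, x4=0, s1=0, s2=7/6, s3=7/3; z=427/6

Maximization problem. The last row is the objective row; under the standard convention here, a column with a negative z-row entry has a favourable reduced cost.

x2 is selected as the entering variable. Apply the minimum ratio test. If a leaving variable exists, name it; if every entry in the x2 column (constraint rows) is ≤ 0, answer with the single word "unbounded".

x2-column entries: row 1: -5, row 2: -1/6, row 3: 0. All ≤ 0, so x2 can increase without bound; the LP is unbounded in this direction.

unbounded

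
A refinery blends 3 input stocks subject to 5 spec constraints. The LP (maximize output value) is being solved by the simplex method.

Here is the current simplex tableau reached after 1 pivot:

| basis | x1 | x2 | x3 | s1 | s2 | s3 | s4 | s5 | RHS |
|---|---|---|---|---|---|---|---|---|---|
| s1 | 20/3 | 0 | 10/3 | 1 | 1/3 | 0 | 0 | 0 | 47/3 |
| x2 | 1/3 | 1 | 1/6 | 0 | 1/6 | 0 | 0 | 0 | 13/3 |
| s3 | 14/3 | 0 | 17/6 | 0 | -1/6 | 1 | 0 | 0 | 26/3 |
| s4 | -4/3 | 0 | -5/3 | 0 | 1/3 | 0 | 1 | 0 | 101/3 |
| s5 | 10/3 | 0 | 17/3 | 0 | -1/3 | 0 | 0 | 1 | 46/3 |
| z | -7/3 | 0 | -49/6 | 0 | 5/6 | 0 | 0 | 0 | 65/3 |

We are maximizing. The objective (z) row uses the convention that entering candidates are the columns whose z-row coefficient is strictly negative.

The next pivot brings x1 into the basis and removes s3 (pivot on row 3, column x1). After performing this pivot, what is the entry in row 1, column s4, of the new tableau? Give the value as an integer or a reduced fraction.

Pivot element is row 3, column x1: 14/3.
Normalize row 3: new (row 3, s4) = 0/(14/3) = 0.
row 1 ← row 1 − (20/3)·(new row 3): 0 − (20/3)·0 = 0.

0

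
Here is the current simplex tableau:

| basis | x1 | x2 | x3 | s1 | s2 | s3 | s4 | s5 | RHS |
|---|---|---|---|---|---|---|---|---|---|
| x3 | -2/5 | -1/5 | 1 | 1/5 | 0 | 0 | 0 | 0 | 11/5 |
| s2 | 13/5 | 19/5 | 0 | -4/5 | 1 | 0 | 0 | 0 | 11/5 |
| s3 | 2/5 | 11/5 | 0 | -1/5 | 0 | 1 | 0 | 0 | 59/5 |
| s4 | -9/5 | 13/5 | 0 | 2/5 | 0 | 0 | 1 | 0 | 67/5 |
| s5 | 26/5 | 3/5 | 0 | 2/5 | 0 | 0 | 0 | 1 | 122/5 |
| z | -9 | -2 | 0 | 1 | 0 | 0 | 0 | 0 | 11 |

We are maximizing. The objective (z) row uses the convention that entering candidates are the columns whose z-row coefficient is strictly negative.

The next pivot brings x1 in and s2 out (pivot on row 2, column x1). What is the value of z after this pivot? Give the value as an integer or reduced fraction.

Minimum ratio for x1: (11/5)/(13/5) = 11/13.
z changes by −(z-row coeff of x1)·ratio = −(-9)·(11/13) = 99/13.
New z = 11 + (99/13) = 242/13.

242/13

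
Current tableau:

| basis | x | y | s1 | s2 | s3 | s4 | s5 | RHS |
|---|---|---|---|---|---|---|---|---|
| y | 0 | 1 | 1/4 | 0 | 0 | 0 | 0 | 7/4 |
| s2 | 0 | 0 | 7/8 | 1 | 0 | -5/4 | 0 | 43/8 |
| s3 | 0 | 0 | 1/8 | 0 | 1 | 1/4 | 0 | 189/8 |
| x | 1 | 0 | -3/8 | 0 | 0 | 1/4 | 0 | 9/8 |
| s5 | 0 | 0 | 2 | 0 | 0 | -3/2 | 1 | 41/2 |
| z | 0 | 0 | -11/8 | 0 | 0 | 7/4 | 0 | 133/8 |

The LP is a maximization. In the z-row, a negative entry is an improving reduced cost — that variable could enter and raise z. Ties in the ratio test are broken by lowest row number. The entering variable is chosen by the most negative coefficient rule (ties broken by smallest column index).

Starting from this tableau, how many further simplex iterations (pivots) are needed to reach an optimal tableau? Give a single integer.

pivot: s1 in, s2 out → z = 351/14
pivot: s4 in, y out → z = 126/5
No improving column remains; optimal.

2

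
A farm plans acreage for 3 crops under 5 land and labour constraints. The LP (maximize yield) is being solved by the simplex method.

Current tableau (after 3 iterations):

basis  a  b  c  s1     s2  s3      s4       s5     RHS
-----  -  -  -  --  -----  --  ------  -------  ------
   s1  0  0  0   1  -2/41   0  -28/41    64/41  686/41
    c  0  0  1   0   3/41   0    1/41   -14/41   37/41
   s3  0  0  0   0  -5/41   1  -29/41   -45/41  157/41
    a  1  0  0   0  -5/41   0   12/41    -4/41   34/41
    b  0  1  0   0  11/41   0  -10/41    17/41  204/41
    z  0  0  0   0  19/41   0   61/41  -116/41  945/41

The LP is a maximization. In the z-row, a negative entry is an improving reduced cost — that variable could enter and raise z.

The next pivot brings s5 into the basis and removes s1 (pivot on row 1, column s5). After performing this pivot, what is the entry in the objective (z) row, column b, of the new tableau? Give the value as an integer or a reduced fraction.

0

Pivot element is row 1, column s5: 64/41.
Normalize row 1: new (row 1, b) = 0/(64/41) = 0.
z-row ← z-row − (-116/41)·(new row 1): 0 − (-116/41)·0 = 0.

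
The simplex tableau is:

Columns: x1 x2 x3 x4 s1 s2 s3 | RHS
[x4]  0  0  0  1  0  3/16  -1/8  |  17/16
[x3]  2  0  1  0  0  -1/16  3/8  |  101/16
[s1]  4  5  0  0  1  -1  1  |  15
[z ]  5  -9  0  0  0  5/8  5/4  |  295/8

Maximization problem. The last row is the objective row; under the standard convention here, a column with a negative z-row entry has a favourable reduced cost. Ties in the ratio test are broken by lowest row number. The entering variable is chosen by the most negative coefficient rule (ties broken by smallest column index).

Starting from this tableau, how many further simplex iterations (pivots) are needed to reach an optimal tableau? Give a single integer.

pivot: x2 in, s1 out → z = 511/8
pivot: s2 in, x4 out → z = 1058/15
No improving column remains; optimal.

2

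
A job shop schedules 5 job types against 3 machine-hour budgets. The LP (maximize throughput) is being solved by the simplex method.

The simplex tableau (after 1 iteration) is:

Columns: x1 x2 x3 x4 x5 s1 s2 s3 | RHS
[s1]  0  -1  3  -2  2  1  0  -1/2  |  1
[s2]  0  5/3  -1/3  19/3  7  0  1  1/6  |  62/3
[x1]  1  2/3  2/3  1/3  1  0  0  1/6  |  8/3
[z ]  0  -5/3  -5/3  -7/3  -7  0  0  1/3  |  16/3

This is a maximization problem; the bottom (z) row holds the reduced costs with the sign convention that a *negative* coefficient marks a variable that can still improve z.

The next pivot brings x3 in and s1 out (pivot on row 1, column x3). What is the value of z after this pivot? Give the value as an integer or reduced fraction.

53/9

Minimum ratio for x3: 1/3 = 1/3.
z changes by −(z-row coeff of x3)·ratio = −(-5/3)·(1/3) = 5/9.
New z = 16/3 + (5/9) = 53/9.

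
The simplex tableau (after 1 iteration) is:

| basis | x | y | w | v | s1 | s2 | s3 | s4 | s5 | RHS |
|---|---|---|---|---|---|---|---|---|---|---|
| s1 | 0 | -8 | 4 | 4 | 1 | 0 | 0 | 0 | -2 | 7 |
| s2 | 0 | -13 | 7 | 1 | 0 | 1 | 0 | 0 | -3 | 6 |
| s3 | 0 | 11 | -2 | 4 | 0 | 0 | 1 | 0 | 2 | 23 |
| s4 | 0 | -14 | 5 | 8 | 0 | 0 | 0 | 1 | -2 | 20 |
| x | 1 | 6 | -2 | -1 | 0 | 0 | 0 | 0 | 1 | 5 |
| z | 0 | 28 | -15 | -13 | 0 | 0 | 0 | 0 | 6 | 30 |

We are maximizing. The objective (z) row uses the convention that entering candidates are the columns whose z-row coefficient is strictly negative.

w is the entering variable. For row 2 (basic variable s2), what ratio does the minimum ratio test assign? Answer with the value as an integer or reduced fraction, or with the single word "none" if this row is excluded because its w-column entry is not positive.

Ratio = RHS / (w entry) = 6 / 7 = 6/7.

6/7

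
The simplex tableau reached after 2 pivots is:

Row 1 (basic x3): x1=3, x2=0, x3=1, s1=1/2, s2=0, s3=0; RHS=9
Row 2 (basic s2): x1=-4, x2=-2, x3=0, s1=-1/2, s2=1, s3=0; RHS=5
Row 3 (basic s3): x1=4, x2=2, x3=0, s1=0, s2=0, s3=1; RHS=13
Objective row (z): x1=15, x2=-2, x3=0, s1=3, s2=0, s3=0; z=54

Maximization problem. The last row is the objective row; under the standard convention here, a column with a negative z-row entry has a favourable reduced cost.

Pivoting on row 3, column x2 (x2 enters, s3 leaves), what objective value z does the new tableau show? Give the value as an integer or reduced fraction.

Minimum ratio for x2: 13/2 = 13/2.
z changes by −(z-row coeff of x2)·ratio = −(-2)·(13/2) = 13.
New z = 54 + 13 = 67.

67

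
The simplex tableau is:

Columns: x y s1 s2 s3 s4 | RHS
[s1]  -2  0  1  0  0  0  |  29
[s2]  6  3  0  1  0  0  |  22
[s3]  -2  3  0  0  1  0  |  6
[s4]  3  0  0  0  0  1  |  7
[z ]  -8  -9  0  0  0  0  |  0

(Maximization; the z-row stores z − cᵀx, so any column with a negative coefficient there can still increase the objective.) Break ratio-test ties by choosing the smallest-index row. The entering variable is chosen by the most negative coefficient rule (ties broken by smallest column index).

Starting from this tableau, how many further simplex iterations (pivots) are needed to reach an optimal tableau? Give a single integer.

pivot: y in, s3 out → z = 18
pivot: x in, s2 out → z = 46
No improving column remains; optimal.

2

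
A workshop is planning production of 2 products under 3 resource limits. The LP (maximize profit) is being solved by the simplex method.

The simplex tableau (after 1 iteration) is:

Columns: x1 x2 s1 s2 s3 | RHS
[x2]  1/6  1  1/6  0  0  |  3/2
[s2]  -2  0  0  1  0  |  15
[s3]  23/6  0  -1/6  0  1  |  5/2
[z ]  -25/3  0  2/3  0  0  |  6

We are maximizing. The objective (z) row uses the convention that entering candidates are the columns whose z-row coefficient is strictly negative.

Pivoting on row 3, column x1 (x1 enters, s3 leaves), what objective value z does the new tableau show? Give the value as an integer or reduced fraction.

Minimum ratio for x1: (5/2)/(23/6) = 15/23.
z changes by −(z-row coeff of x1)·ratio = −(-25/3)·(15/23) = 125/23.
New z = 6 + (125/23) = 263/23.

263/23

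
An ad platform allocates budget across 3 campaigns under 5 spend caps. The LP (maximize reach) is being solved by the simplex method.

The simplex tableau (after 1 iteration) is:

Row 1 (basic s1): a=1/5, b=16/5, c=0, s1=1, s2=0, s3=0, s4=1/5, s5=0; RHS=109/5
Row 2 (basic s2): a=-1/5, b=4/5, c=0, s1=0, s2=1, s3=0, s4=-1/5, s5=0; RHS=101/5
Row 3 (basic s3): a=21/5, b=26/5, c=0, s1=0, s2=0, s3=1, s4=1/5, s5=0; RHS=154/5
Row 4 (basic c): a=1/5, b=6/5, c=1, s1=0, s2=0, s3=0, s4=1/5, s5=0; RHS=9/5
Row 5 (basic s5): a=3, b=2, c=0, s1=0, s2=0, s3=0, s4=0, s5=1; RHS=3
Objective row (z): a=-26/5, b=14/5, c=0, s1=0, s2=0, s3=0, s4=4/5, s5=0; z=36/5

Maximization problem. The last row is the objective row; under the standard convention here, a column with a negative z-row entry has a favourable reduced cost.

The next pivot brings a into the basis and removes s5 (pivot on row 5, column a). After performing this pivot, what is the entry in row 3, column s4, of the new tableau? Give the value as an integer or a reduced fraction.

Pivot element is row 5, column a: 3.
Normalize row 5: new (row 5, s4) = 0/3 = 0.
row 3 ← row 3 − (21/5)·(new row 5): 1/5 − (21/5)·0 = 1/5.

1/5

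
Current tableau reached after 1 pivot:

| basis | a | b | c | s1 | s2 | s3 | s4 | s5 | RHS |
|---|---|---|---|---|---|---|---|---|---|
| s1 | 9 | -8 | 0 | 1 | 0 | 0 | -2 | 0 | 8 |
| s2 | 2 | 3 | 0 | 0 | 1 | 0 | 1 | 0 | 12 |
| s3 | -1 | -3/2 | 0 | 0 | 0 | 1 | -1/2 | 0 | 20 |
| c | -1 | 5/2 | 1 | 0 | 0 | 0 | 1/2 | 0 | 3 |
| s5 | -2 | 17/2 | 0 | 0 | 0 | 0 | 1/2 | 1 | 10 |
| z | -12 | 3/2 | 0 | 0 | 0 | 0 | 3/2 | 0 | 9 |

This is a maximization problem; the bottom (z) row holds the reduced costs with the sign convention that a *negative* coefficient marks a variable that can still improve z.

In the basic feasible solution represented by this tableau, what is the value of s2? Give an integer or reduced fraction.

s2 is basic (row 2); its value is the RHS of that row: 12.

12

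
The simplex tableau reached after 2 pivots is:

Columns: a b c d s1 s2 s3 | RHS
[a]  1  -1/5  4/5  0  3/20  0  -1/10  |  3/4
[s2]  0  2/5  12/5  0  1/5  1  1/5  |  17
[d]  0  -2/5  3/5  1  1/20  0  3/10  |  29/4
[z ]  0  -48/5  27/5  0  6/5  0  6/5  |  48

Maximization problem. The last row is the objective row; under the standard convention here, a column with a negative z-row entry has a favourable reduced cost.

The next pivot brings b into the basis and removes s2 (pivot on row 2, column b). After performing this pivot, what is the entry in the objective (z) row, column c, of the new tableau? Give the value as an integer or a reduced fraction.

Pivot element is row 2, column b: 2/5.
Normalize row 2: new (row 2, c) = (12/5)/(2/5) = 6.
z-row ← z-row − (-48/5)·(new row 2): 27/5 − (-48/5)·6 = 63.

63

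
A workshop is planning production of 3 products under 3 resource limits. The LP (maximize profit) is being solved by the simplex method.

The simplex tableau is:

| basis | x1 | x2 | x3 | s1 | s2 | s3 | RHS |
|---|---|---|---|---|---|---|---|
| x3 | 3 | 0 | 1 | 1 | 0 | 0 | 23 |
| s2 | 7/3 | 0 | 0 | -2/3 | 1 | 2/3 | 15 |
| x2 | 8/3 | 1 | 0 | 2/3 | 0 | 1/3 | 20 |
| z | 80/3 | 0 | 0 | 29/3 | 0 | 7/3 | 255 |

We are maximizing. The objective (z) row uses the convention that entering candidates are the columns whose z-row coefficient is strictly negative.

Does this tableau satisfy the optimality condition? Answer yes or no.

yes

No objective-row coefficient is strictly negative, so no entering variable exists; the tableau is optimal.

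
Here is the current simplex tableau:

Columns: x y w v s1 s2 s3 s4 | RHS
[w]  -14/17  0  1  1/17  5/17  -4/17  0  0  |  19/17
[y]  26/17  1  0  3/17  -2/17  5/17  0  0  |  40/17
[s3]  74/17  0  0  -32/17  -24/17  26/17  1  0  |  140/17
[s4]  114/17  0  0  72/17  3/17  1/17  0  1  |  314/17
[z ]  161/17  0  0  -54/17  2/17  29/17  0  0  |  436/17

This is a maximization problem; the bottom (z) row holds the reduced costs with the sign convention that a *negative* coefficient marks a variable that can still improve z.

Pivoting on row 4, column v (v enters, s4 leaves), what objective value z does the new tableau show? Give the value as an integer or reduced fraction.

79/2

Minimum ratio for v: (314/17)/(72/17) = 157/36.
z changes by −(z-row coeff of v)·ratio = −(-54/17)·(157/36) = 471/34.
New z = 436/17 + (471/34) = 79/2.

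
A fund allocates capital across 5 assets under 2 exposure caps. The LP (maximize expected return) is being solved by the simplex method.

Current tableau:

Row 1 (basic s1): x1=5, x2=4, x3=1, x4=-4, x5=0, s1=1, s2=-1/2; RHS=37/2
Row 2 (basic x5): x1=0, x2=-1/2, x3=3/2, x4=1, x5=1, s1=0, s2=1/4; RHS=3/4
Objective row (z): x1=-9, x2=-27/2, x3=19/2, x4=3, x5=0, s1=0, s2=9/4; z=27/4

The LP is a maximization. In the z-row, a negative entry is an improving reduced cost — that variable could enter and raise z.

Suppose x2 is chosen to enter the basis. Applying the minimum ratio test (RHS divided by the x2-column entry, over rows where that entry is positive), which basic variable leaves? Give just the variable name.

Ratios: row 1 (s1): (37/2)/4 = 37/8; row 2 (x5): entry -1/2 ≤ 0, skip.
Minimum ratio 37/8 is in the s1 row, so s1 leaves.

s1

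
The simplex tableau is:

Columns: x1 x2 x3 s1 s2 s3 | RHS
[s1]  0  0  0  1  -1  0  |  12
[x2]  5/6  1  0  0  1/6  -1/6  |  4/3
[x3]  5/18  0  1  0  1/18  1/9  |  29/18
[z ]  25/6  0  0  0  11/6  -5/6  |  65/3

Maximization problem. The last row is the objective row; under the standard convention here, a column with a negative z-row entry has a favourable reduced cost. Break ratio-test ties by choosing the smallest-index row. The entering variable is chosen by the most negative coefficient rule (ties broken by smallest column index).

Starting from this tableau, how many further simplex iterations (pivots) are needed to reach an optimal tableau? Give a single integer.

1

pivot: s3 in, x3 out → z = 135/4
No improving column remains; optimal.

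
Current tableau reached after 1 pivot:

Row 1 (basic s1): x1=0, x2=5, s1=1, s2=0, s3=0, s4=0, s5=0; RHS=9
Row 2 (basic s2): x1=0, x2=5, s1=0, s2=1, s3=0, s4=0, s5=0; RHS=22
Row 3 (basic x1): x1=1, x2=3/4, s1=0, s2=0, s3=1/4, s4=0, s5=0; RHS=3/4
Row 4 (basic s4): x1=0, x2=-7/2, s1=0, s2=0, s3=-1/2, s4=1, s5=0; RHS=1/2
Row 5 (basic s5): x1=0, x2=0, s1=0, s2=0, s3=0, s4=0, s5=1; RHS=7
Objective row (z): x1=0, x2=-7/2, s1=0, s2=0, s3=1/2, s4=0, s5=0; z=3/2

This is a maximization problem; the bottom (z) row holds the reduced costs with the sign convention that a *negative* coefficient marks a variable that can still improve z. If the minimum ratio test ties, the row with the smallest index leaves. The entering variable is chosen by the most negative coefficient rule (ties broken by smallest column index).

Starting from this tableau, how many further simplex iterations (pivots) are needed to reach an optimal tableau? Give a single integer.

pivot: x2 in, x1 out → z = 5
No improving column remains; optimal.

1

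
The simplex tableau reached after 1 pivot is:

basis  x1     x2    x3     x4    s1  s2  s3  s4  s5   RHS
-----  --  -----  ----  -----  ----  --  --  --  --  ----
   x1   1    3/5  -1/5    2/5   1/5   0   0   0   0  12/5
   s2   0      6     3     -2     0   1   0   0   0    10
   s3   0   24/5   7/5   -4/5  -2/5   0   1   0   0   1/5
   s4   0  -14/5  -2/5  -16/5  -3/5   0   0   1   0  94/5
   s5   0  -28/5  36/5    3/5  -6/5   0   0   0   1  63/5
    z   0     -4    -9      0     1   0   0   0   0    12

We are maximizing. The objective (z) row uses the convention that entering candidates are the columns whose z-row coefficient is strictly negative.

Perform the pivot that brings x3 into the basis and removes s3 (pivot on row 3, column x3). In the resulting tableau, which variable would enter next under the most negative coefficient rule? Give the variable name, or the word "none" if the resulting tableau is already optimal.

Pivot element 7/5. New z-row = old z-row − (-9)·(row 3/(7/5)).
Updated z-row coefficients: x1: 0, x2: 188/7, x3: 0, x4: -36/7, s1: -11/7, s2: 0, s3: 45/7, s4: 0, s5: 0.
The most negative is -36/7 in column x4, so x4 would enter next.

x4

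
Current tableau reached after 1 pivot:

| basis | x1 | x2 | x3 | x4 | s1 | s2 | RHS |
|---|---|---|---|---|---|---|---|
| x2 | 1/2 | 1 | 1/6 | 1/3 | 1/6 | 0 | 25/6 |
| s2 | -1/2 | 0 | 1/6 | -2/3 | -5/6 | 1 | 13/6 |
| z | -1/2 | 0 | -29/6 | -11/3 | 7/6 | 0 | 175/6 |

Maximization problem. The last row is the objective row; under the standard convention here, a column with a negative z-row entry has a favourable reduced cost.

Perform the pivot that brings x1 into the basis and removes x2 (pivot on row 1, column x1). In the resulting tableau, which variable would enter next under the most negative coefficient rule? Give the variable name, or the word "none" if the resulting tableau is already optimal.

x3

Pivot element 1/2. New z-row = old z-row − (-1/2)·(row 1/(1/2)).
Updated z-row coefficients: x1: 0, x2: 1, x3: -14/3, x4: -10/3, s1: 4/3, s2: 0.
The most negative is -14/3 in column x3, so x3 would enter next.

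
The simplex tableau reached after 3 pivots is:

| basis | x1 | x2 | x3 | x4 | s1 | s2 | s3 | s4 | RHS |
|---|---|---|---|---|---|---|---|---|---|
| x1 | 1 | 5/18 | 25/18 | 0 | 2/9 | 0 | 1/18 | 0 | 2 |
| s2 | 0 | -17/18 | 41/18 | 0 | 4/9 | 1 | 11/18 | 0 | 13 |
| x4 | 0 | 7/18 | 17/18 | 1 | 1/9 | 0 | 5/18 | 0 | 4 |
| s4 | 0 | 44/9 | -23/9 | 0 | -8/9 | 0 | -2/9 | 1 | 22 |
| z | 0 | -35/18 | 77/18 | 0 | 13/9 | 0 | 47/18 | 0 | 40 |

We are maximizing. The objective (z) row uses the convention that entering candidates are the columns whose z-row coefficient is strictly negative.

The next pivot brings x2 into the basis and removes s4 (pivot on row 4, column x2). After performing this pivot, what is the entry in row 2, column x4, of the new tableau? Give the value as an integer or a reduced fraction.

0

Pivot element is row 4, column x2: 44/9.
Normalize row 4: new (row 4, x4) = 0/(44/9) = 0.
row 2 ← row 2 − (-17/18)·(new row 4): 0 − (-17/18)·0 = 0.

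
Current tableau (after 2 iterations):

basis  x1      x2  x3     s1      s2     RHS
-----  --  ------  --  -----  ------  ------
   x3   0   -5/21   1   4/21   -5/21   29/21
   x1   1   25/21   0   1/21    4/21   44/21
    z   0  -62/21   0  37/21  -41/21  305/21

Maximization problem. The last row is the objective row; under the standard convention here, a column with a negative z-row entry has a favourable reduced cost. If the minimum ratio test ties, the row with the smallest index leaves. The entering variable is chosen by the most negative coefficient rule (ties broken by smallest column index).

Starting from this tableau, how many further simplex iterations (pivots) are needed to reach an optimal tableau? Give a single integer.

pivot: x2 in, x1 out → z = 493/25
pivot: s2 in, x2 out → z = 36
No improving column remains; optimal.

2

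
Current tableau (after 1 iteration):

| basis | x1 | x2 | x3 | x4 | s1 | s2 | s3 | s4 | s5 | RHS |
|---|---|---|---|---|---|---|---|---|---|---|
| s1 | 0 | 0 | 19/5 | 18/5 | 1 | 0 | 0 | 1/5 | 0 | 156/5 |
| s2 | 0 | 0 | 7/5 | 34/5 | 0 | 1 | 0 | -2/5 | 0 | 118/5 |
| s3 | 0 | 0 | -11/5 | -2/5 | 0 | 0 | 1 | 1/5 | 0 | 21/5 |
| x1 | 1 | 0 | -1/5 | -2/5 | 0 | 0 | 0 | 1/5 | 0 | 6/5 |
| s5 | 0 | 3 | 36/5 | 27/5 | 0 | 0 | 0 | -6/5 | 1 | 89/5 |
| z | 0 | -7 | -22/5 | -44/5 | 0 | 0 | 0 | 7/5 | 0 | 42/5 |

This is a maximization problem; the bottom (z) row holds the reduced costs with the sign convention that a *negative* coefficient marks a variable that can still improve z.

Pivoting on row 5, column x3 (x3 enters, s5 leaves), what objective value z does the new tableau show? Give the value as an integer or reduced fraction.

Minimum ratio for x3: (89/5)/(36/5) = 89/36.
z changes by −(z-row coeff of x3)·ratio = −(-22/5)·(89/36) = 979/90.
New z = 42/5 + (979/90) = 347/18.

347/18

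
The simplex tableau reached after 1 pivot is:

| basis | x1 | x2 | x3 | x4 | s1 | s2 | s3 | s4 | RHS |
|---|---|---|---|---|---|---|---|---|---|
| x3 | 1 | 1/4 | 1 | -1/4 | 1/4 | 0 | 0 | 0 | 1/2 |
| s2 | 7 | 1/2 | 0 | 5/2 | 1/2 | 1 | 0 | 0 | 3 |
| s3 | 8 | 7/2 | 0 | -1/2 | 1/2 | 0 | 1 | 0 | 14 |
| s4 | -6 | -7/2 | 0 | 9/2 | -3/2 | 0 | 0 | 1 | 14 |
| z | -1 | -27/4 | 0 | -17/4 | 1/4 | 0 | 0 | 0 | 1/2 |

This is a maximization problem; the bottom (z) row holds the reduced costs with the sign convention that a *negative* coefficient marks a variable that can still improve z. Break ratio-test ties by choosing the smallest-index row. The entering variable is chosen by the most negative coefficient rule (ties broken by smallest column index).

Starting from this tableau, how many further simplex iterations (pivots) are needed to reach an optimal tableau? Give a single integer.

2

pivot: x2 in, x3 out → z = 14
pivot: x4 in, s2 out → z = 64/3
No improving column remains; optimal.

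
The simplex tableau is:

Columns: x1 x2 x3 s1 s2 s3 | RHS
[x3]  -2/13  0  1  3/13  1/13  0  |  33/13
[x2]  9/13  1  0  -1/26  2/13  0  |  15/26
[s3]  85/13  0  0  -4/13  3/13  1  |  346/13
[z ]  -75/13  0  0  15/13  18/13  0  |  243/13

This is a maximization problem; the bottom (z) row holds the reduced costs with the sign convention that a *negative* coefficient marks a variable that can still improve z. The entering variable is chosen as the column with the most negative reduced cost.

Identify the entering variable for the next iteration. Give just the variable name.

x1

Objective-row coefficients: x1: -75/13, x2: 0, x3: 0, s1: 15/13, s2: 18/13, s3: 0.
The most negative is -75/13 in column x1, so x1 enters.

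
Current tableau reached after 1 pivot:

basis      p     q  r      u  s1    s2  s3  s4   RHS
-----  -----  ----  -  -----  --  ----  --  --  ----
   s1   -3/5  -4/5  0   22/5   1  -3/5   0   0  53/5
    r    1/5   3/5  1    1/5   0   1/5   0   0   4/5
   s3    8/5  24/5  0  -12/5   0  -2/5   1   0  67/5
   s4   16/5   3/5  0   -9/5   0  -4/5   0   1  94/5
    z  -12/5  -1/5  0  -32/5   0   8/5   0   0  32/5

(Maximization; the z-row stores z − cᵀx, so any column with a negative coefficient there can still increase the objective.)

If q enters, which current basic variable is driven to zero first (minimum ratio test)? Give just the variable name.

Ratios: row 1 (s1): entry -4/5 ≤ 0, skip; row 2 (r): (4/5)/(3/5) = 4/3; row 3 (s3): (67/5)/(24/5) = 67/24; row 4 (s4): (94/5)/(3/5) = 94/3.
Minimum ratio 4/3 is in the r row, so r leaves.

r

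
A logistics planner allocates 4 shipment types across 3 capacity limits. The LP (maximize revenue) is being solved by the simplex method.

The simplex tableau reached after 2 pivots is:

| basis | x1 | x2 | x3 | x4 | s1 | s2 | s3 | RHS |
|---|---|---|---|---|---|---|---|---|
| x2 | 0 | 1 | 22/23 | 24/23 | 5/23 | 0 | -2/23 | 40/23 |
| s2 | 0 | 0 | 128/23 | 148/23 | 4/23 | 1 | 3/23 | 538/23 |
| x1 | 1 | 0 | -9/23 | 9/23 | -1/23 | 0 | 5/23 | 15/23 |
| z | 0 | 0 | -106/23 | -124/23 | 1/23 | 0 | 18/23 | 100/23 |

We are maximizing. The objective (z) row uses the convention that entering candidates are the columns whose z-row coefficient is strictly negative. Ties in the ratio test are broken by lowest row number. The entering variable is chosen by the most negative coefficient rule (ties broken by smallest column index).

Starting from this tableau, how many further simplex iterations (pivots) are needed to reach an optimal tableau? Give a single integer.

1

pivot: x4 in, x2 out → z = 40/3
No improving column remains; optimal.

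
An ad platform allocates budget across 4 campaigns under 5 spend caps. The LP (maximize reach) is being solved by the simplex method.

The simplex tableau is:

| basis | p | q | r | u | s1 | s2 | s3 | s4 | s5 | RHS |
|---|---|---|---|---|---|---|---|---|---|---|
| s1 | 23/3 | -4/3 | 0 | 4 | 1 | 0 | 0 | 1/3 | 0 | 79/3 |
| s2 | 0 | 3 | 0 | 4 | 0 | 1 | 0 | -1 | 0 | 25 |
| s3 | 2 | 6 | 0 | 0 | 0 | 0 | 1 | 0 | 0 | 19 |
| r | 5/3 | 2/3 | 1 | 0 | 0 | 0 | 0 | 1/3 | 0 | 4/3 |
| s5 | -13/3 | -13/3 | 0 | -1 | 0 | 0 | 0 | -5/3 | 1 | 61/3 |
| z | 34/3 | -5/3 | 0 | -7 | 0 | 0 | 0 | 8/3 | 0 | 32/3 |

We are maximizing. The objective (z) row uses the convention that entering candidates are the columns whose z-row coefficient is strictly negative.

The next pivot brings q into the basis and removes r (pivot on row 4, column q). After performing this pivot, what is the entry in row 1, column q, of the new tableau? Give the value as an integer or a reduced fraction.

0

Pivot element is row 4, column q: 2/3.
Normalize row 4: new (row 4, q) = (2/3)/(2/3) = 1.
row 1 ← row 1 − (-4/3)·(new row 4): -4/3 − (-4/3)·1 = 0.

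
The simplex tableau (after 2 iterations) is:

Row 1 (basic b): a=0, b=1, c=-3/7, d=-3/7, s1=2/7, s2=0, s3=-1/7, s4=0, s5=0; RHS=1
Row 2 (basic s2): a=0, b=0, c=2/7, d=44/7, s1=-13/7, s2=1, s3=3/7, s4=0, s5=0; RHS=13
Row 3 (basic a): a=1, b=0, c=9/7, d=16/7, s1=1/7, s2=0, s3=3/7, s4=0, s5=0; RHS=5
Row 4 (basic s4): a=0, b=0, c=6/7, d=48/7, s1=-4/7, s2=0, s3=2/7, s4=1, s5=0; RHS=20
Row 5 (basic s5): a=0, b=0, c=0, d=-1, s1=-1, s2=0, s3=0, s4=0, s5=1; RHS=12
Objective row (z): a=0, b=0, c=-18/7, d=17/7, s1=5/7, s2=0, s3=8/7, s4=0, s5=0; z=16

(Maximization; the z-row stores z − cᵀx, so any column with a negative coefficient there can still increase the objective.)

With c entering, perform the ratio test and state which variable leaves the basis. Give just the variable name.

Ratios: row 1 (b): entry -3/7 ≤ 0, skip; row 2 (s2): 13/(2/7) = 91/2; row 3 (a): 5/(9/7) = 35/9; row 4 (s4): 20/(6/7) = 70/3; row 5 (s5): entry 0 ≤ 0, skip.
Minimum ratio 35/9 is in the a row, so a leaves.

a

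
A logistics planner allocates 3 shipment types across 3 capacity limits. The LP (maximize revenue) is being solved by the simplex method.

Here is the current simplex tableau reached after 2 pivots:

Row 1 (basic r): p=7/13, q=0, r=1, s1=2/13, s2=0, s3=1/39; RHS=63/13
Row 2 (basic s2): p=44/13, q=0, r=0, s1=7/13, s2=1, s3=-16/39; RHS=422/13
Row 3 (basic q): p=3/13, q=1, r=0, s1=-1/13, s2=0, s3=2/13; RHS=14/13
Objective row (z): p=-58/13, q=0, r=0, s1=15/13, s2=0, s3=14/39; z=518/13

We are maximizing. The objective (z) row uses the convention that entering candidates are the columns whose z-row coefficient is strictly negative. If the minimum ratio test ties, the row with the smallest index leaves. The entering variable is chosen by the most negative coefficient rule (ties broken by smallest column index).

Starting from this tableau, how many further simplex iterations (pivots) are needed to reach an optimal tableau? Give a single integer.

pivot: p in, q out → z = 182/3
pivot: s1 in, r out → z = 63
No improving column remains; optimal.

2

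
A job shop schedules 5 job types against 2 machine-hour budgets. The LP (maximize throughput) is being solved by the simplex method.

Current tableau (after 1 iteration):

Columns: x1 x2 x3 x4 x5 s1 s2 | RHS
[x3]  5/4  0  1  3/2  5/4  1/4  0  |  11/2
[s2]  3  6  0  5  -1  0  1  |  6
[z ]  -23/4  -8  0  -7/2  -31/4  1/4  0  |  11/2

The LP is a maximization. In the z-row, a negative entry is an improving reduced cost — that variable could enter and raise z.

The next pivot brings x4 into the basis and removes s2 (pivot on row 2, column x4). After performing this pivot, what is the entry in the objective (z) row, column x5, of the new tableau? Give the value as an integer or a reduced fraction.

-169/20

Pivot element is row 2, column x4: 5.
Normalize row 2: new (row 2, x5) = (-1)/5 = -1/5.
z-row ← z-row − (-7/2)·(new row 2): -31/4 − (-7/2)·(-1/5) = -169/20.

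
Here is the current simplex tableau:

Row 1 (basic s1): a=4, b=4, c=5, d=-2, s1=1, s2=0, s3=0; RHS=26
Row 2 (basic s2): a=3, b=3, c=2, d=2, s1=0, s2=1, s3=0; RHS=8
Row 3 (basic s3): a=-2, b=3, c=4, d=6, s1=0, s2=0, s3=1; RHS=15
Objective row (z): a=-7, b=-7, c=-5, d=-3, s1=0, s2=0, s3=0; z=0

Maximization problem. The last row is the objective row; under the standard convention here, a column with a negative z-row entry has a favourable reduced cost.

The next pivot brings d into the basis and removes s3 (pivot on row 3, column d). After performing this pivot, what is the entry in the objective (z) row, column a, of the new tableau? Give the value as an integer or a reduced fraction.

-8

Pivot element is row 3, column d: 6.
Normalize row 3: new (row 3, a) = (-2)/6 = -1/3.
z-row ← z-row − (-3)·(new row 3): -7 − (-3)·(-1/3) = -8.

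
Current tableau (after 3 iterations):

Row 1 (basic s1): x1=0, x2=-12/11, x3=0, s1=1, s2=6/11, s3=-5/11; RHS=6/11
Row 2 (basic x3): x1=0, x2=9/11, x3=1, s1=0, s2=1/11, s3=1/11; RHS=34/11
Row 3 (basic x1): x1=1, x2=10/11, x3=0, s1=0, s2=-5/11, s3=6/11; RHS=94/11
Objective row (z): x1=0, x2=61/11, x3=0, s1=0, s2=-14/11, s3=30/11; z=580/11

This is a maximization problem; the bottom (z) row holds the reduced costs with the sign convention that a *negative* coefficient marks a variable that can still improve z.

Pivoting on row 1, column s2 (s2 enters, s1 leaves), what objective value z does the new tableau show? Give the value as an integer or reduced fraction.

Minimum ratio for s2: (6/11)/(6/11) = 1.
z changes by −(z-row coeff of s2)·ratio = −(-14/11)·1 = 14/11.
New z = 580/11 + (14/11) = 54.

54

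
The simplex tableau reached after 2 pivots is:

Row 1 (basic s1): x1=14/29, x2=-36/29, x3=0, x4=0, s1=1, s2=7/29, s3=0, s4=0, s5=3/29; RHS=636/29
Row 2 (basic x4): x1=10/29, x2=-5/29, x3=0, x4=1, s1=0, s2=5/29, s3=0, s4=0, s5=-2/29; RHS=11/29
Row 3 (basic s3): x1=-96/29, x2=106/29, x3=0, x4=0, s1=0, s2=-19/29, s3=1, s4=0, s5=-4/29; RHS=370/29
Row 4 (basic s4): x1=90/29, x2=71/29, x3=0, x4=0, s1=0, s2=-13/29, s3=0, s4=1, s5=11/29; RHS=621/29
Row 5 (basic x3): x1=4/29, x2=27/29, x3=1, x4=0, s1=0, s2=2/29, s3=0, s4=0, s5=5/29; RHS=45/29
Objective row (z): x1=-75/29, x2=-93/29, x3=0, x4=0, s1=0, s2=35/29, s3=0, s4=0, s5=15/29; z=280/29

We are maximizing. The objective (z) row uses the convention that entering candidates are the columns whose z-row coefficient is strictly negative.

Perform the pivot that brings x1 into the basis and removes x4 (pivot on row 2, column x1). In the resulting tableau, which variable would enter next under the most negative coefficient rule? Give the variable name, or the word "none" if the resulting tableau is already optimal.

x2

Pivot element 10/29. New z-row = old z-row − (-75/29)·(row 2/(10/29)).
Updated z-row coefficients: x1: 0, x2: -9/2, x3: 0, x4: 15/2, s1: 0, s2: 5/2, s3: 0, s4: 0, s5: 0.
The most negative is -9/2 in column x2, so x2 would enter next.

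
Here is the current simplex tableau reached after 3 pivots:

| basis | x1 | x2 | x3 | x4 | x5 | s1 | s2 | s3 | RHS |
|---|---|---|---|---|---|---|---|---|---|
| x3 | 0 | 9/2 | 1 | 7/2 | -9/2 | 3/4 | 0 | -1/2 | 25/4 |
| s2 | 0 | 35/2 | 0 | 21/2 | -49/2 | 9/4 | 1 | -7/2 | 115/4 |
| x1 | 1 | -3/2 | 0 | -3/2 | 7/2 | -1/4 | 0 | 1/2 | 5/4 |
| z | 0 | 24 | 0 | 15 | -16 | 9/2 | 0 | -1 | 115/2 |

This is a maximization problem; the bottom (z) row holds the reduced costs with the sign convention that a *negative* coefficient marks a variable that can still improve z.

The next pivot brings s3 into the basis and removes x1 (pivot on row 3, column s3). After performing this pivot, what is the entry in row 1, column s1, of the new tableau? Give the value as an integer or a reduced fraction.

Pivot element is row 3, column s3: 1/2.
Normalize row 3: new (row 3, s1) = (-1/4)/(1/2) = -1/2.
row 1 ← row 1 − (-1/2)·(new row 3): 3/4 − (-1/2)·(-1/2) = 1/2.

1/2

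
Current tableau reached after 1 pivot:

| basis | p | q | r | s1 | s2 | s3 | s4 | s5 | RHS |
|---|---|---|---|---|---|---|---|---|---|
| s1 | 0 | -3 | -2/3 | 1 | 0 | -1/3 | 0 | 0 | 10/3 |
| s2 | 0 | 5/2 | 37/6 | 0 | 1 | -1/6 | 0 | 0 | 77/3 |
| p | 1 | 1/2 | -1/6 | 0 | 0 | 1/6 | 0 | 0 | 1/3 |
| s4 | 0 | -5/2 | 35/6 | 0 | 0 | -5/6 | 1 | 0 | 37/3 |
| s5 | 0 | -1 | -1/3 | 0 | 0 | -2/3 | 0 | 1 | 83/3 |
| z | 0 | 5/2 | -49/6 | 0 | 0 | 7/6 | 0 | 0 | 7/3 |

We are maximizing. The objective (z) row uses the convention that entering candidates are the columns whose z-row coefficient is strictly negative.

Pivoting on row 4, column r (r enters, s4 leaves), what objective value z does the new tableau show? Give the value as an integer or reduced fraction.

Minimum ratio for r: (37/3)/(35/6) = 74/35.
z changes by −(z-row coeff of r)·ratio = −(-49/6)·(74/35) = 259/15.
New z = 7/3 + (259/15) = 98/5.

98/5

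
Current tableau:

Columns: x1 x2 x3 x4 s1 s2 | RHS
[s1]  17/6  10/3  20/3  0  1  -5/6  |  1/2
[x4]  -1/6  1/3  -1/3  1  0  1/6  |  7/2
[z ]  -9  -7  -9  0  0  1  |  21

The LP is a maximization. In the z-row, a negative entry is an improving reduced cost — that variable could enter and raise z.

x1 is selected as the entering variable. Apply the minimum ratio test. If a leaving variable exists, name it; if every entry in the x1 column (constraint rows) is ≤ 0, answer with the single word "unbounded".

Ratios: row 1 (s1): (1/2)/(17/6) = 3/17; row 2 (x4): entry -1/6 ≤ 0, skip.
Minimum ratio is in the s1 row, so s1 leaves.

s1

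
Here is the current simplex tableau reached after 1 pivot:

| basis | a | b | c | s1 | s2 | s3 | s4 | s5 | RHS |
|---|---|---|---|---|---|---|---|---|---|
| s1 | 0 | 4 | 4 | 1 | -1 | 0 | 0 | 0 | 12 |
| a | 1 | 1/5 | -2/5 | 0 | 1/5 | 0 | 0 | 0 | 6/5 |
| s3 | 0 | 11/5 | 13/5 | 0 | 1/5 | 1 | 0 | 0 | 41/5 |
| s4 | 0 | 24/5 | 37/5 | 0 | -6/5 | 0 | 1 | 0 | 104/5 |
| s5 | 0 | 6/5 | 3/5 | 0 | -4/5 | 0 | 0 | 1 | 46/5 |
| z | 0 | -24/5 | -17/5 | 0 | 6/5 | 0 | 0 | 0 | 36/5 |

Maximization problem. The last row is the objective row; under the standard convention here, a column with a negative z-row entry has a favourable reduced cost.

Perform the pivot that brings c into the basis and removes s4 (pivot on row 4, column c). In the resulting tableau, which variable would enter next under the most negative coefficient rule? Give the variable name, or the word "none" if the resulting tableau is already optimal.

b

Pivot element 37/5. New z-row = old z-row − (-17/5)·(row 4/(37/5)).
Updated z-row coefficients: a: 0, b: -96/37, c: 0, s1: 0, s2: 24/37, s3: 0, s4: 17/37, s5: 0.
The most negative is -96/37 in column b, so b would enter next.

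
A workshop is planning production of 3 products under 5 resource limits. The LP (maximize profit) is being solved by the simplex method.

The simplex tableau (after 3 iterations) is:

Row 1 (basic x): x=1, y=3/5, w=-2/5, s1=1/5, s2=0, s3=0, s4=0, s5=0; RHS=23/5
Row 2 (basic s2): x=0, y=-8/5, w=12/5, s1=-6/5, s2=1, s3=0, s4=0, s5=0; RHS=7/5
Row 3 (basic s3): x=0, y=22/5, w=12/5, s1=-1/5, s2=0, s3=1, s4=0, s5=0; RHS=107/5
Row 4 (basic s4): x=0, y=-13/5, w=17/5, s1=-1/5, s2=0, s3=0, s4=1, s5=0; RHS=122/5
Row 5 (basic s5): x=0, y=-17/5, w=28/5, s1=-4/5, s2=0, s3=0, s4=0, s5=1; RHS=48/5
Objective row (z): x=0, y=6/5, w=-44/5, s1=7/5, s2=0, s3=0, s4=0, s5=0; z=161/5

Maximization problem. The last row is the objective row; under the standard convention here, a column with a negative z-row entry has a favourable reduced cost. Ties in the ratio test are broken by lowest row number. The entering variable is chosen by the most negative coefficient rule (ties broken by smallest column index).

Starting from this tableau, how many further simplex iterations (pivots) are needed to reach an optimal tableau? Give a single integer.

3

pivot: w in, s2 out → z = 112/3
pivot: y in, s3 out → z = 476/9
pivot: s1 in, s5 out → z = 412/7
No improving column remains; optimal.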